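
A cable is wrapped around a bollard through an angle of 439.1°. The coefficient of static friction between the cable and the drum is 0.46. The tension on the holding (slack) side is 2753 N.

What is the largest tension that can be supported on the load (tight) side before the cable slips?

At impending slip the capstan equation gives T₂/T₁ = e^{μβ} with β in radians.
β = 439.1° × π/180 = 7.664 rad.
e^{μβ} = e^{0.46×7.664} = 33.96.
T₂ = T₁ · e^{μβ} = 2753 × 33.96 = 93500 N.

T_max ≈ 93500 N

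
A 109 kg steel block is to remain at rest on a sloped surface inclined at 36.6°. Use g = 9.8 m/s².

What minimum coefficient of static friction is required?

At the slip threshold m g sin θ = μ_s m g cos θ, so μ_s,min = tan θ.
μ_s,min = tan 36.6° = 0.743.

μ_s,min ≈ 0.743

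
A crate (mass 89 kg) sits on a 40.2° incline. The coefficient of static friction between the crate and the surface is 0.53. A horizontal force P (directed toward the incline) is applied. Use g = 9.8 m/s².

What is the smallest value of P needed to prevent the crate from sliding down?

The crate tends to slide down (tan θ > μ_s), so at the point of impending slip friction acts up-slope at its limit: f = μ_s N.
Perpendicular to the incline: N = m g cos θ + P sin θ.
Along the incline: P cos θ + μ_s N = m g sin θ, i.e. P cos θ + μ_s (m g cos θ + P sin θ) = m g sin θ.
Solving, P (cos θ + μ_s sin θ) = m g (sin θ − μ_s cos θ), so P = 872×0.2406/1.106 = 190 N.

P_min ≈ 190 N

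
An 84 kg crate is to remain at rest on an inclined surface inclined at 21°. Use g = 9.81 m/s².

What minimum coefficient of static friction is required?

At the slip threshold m g sin θ = μ_s m g cos θ, so μ_s,min = tan θ.
μ_s,min = tan 21° = 0.384.

μ_s,min ≈ 0.384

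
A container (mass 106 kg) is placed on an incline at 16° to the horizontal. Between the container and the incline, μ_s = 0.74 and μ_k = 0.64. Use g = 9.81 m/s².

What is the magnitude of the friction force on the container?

f ≈ 287 N (up the incline)

Normal force: N = m g cos θ = 106 × 9.81 × cos 16° = 999.6 N.
For equilibrium along the incline, friction must balance the weight component: f = m g sin θ = 286.6 N up the slope.
Maximum static friction available: μ_s N = 0.74 × 999.6 = 739.7 N.
Since |286.6| ≤ 739.7 N, static friction is sufficient; f equals the required value, not μ_s N.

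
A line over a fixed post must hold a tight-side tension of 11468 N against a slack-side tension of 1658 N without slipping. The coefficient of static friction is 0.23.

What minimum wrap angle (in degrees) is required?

T₂/T₁ = e^{μβ} → β = ln(T₂/T₁)/μ.
β = ln(11468/1658)/0.23 = 1.934/0.23 = 8.408 rad.
In degrees: β = 8.408 × 180/π = 482°.

β_min ≈ 482°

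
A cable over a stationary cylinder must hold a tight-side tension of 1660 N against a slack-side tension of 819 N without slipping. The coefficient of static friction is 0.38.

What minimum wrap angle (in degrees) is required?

T₂/T₁ = e^{μβ} → β = ln(T₂/T₁)/μ.
β = ln(1660/819)/0.38 = 0.7065/0.38 = 1.859 rad.
In degrees: β = 1.859 × 180/π = 107°.

β_min ≈ 107°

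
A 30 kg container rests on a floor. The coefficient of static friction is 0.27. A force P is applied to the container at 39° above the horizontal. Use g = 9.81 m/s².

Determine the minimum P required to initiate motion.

N = m g − P sin α (the pull lifts the container).
At impending slip, P cos α = μ_s N = μ_s (m g − P sin α).
Solving: P (cos α + μ_s sin α) = μ_s m g → P = 0.27×294/(cos 39° + 0.27 sin 39°) = 79.5/0.9471 = 83.9 N.

P ≈ 83.9 N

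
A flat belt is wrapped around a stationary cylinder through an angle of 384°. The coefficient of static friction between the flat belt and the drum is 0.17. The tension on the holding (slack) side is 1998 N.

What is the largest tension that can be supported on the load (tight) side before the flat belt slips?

At impending slip the capstan equation gives T₂/T₁ = e^{μβ} with β in radians.
β = 384° × π/180 = 6.702 rad.
e^{μβ} = e^{0.17×6.702} = 3.125.
T₂ = T₁ · e^{μβ} = 1998 × 3.125 = 6240 N.

T_max ≈ 6240 N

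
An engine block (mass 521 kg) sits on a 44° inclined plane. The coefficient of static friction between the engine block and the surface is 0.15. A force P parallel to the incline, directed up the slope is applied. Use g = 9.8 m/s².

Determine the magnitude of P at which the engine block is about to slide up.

At impending motion up the slope, friction acts down-slope at its limit: f = μ_s N.
P is parallel to the surface, so N = m g cos θ = 3670 N.
Along the incline: P = m g sin θ + μ_s N = 3550 + 0.15×3670 = 4100 N.

P ≈ 4100 N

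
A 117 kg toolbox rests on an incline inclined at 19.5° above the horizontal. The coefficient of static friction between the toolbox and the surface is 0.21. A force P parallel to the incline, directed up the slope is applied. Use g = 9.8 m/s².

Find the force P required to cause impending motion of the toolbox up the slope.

At impending motion up the slope, friction acts down-slope at its limit: f = μ_s N.
P is parallel to the surface, so N = m g cos θ = 1080 N.
Along the incline: P = m g sin θ + μ_s N = 383 + 0.21×1080 = 610 N.

P ≈ 610 N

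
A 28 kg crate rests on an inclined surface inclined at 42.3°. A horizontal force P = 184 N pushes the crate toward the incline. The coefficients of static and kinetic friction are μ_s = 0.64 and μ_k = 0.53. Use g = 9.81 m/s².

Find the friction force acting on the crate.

f ≈ 48.8 N (up the incline)

Resolve perpendicular to the incline: N = m g cos θ + P sin θ = 28×9.81×cos 42.3° + 184×sin 42.3° = 327 N.
Along the incline, the net driving force (taking up-slope positive) is P cos θ − m g sin θ = 136.1 − 184.9 = -48.77 N, so equilibrium requires friction f = 48.77 N (up-slope).
The limit of static friction is μ_s N = 209.3 N.
|f_req| = 48.77 ≤ 209.3 N → the crate is in equilibrium; friction equals the required value.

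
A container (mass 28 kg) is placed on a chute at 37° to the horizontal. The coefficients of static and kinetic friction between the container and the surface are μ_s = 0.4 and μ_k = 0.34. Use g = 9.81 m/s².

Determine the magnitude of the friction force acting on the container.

f ≈ 74.6 N (up the incline)

Perpendicular to the surface, N = m g cos θ = 28·9.81·cos 37° = 219.4 N.
Along the slope the weight component is m g sin θ = 165.3 N; friction must supply exactly this, acting up-slope.
Static friction can supply at most μ_s N = 87.75 N.
Since |165.3| > 87.75 N, static friction cannot hold it; the container slides down the incline and kinetic friction applies: f = μ_k N = 0.34 × 219.4 = 74.6 N.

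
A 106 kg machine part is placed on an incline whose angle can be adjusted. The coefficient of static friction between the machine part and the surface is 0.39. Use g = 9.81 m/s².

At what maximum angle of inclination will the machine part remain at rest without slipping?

θ_max ≈ 21.3°

At the slip threshold, m g sin θ = μ_s · m g cos θ, so tan θ = μ_s.
θ_max = arctan(0.39) = 21.3°.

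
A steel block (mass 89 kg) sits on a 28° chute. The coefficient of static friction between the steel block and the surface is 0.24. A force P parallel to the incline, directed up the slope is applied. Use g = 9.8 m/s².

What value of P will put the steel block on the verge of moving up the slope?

At impending motion up the slope, friction acts down-slope at its limit: f = μ_s N.
P is parallel to the surface, so N = m g cos θ = 770 N.
Along the incline: P = m g sin θ + μ_s N = 409 + 0.24×770 = 594 N.

P ≈ 594 N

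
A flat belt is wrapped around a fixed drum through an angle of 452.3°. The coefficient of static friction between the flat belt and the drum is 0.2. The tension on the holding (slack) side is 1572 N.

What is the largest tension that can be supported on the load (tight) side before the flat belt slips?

At impending slip the capstan equation gives T₂/T₁ = e^{μβ} with β in radians.
β = 452.3° × π/180 = 7.894 rad.
e^{μβ} = e^{0.2×7.894} = 4.849.
T₂ = T₁ · e^{μβ} = 1572 × 4.849 = 7620 N.

T_max ≈ 7620 N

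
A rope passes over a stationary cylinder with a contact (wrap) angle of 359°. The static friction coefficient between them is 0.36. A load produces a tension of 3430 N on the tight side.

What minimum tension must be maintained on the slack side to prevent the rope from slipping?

T_min ≈ 359 N

Capstan equation at impending slip: T_tight/T_slack = e^{μβ}.
β = 359° = 6.266 rad; e^{μβ} = e^{0.36×6.266} = 9.542.
T_slack = T_tight / e^{μβ} = 3430 / 9.542 = 359 N.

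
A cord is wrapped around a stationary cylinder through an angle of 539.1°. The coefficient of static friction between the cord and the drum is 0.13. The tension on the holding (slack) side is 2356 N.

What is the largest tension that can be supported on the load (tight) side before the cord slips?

At impending slip the capstan equation gives T₂/T₁ = e^{μβ} with β in radians.
β = 539.1° × π/180 = 9.409 rad.
e^{μβ} = e^{0.13×9.409} = 3.398.
T₂ = T₁ · e^{μβ} = 2356 × 3.398 = 8010 N.

T_max ≈ 8010 N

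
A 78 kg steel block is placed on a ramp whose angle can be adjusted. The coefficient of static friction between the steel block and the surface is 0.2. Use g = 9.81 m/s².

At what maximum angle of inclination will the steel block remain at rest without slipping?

θ_max ≈ 11.3°

At the slip threshold, m g sin θ = μ_s · m g cos θ, so tan θ = μ_s.
θ_max = arctan(0.2) = 11.3°.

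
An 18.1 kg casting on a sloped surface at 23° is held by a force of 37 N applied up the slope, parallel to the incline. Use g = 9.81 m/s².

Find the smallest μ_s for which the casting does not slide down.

μ_s,min ≈ 0.198

N = m g cos θ = 163.4 N.
Friction must make up the shortfall along the incline: f = m g sin θ − P = 69.38 − 37 = 32.38 N.
At the threshold f = μ_s N, so μ_s,min = 32.38/163.4 = 0.198.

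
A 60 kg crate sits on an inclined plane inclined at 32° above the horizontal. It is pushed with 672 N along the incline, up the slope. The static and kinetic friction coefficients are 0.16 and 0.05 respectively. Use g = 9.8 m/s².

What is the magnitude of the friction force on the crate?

Normal force: N = m g cos θ = 60 × 9.8 × cos 32° = 498.7 N.
The friction needed for equilibrium is m g sin θ − P = 311.6 − 672 = -360.4 N, measured positive up-slope.
The static-friction ceiling is μ_s N = 0.16 × 498.7 = 79.78 N.
|-360.4| exceeds 79.78 N, so the crate slips up-slope; friction is kinetic, f = μ_k N = 0.05×498.7 = 24.9 N.

f ≈ 24.9 N (down the incline)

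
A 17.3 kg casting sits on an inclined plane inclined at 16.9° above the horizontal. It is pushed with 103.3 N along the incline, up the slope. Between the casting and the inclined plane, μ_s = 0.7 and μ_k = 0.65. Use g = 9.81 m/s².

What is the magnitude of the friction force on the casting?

f ≈ 54 N (down the incline)

The normal reaction is N = m g cos θ = 162.4 N.
The friction needed for equilibrium is m g sin θ − P = 49.34 − 103.3 = -53.96 N, measured positive up-slope.
The static-friction ceiling is μ_s N = 0.7 × 162.4 = 113.7 N.
Since |-53.96| ≤ 113.7 N, the casting remains in static equilibrium and friction takes exactly the required value.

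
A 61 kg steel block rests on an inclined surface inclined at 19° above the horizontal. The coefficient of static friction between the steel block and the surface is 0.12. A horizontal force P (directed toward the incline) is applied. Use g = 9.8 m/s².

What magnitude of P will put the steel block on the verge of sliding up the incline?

At impending motion up the slope, friction acts down-slope at its limit: f = μ_s N.
Perpendicular to the incline: N = m g cos θ + P sin θ.
Along the incline: P cos θ = m g sin θ + μ_s N = m g sin θ + μ_s (m g cos θ + P sin θ).
Solving, P (cos θ − μ_s sin θ) = m g (sin θ + μ_s cos θ), so P = 61×9.8×(sin 19° + 0.12 cos 19°)/(cos 19° − 0.12 sin 19°) = 598×0.439/0.9065 = 290 N.

P ≈ 290 N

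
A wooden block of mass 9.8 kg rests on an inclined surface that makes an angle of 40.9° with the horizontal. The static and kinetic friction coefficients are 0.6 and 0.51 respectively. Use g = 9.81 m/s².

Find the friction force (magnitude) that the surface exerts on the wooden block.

f ≈ 37.1 N (up the incline)

The normal reaction is N = m g cos θ = 72.67 N.
For equilibrium along the incline, friction must balance the weight component: f = m g sin θ = 62.95 N up the slope.
The static-friction ceiling is μ_s N = 0.6 × 72.67 = 43.6 N.
|62.95| exceeds 43.6 N, so the wooden block slips down-slope; friction is kinetic, f = μ_k N = 0.51×72.67 = 37.1 N.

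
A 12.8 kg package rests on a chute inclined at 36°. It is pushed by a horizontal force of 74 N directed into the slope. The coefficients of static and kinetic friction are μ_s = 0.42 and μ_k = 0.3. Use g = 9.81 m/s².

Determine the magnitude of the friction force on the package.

f ≈ 13.9 N (up the incline)

The horizontal push has a component P sin θ into the surface, so N = m g cos θ + P sin θ = 101.6 + 43.5 = 145.1 N.
Along the incline, the net driving force (taking up-slope positive) is P cos θ − m g sin θ = 59.87 − 73.81 = -13.94 N, so equilibrium requires friction f = 13.94 N (up-slope).
The limit of static friction is μ_s N = 60.93 N.
|f_req| = 13.94 ≤ 60.93 N → the package is in equilibrium; friction equals the required value.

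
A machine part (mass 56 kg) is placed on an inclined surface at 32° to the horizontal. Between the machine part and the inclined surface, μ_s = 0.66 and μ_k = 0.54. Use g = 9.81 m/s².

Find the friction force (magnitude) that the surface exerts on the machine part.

The normal reaction is N = m g cos θ = 465.9 N.
Along the slope the weight component is m g sin θ = 291.1 N; friction must supply exactly this, acting up-slope.
The static-friction ceiling is μ_s N = 0.66 × 465.9 = 307.5 N.
Since |291.1| ≤ 307.5 N, the machine part remains in static equilibrium and friction takes exactly the required value.

f ≈ 291 N (up the incline)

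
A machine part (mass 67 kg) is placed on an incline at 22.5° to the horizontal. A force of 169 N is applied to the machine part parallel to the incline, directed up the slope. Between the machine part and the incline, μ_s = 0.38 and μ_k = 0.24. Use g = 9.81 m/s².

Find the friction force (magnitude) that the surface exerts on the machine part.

f ≈ 82.5 N (up the incline)

Perpendicular to the surface, N = m g cos θ = 67·9.81·cos 22.5° = 607.2 N.
The friction needed for equilibrium is m g sin θ − P = 251.5 − 169 = 82.53 N, measured positive up-slope.
The static-friction ceiling is μ_s N = 0.38 × 607.2 = 230.8 N.
Since |82.53| ≤ 230.8 N, no slip — friction simply equals what equilibrium demands.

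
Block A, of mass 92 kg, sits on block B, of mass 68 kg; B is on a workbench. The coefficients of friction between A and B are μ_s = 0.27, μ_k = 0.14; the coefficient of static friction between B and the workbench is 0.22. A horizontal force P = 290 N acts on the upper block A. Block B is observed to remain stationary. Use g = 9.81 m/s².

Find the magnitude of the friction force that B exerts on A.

Between the blocks, N₁ = m_A g = 902.5 N.
Maximum static friction on A from B: μ_s N₁ = 0.27×902.5 = 243.7 N.
Since P = 290 N > 243.7 N, A slides on B; the A–B friction is kinetic: f₁ = μ_k N₁ = 0.14×902.5 = 126 N.
B experiences an equal 126 N forward from A (third law). B is in equilibrium, so the floor supplies f₂ = 126 N of static friction (limit μ_s(m_A+m_B)g = 345.3 N, not exceeded).

f ≈ 126 N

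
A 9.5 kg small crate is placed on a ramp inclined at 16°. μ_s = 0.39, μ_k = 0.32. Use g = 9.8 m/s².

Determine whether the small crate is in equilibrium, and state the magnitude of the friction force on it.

f ≈ 25.7 N

N = m g cos θ = 89.5 N.
Down-slope weight component: m g sin θ = 25.7 N.
μ_s N = 34.9 N.
25.7 ≤ 34.9 N, so it stays put; friction = 25.7 N.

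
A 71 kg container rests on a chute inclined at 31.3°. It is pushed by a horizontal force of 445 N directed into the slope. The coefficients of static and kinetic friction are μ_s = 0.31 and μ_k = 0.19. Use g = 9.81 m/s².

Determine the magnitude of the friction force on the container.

f ≈ 18.4 N (down the incline)

Resolve perpendicular to the incline: N = m g cos θ + P sin θ = 71×9.81×cos 31.3° + 445×sin 31.3° = 826.3 N.
Along the incline, the net driving force (taking up-slope positive) is P cos θ − m g sin θ = 380.2 − 361.9 = 18.38 N, so equilibrium requires friction f = -18.38 N (down-slope).
Maximum static friction: μ_s N = 0.31 × 826.3 = 256.2 N.
Since 18.38 N is within the 256.2 N limit, the container stays put and friction is exactly 18.4 N.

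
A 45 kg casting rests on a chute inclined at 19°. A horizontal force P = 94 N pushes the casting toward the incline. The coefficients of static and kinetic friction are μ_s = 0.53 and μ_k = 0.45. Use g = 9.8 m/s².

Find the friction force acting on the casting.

The horizontal push has a component P sin θ into the surface, so N = m g cos θ + P sin θ = 417 + 30.6 = 447.6 N.
Parallel to the incline: P cos θ − m g sin θ = 88.88 − 143.6 = -54.7 N; the friction needed to balance this is 54.7 N acting up the slope.
The limit of static friction is μ_s N = 237.2 N.
Since 54.7 N is within the 237.2 N limit, the casting stays put and friction is exactly 54.7 N.

f ≈ 54.7 N (up the incline)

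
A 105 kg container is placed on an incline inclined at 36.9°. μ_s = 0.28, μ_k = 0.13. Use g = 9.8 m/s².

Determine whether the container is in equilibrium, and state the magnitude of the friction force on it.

N = m g cos θ = 823 N.
Down-slope weight component: m g sin θ = 618 N.
μ_s N = 230 N.
618 > 230 N, so it slides; kinetic friction f = μ_k N = 0.13×823 = 107 N.

f ≈ 107 N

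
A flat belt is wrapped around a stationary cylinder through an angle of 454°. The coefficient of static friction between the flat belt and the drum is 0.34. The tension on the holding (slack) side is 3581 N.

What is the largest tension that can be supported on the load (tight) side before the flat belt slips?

T_max ≈ 53000 N

At impending slip the capstan equation gives T₂/T₁ = e^{μβ} with β in radians.
β = 454° × π/180 = 7.924 rad.
e^{μβ} = e^{0.34×7.924} = 14.79.
T₂ = T₁ · e^{μβ} = 3581 × 14.79 = 53000 N.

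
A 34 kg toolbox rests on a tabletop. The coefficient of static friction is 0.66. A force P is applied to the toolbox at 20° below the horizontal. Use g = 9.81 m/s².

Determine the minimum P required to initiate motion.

P ≈ 308 N

N = m g + P sin α (the push presses the toolbox into the tabletop).
At impending slip, P cos α = μ_s N = μ_s (m g + P sin α).
Solving: P (cos α − μ_s sin α) = μ_s m g → P = 0.66×334/(cos 20° − 0.66 sin 20°) = 220/0.714 = 308 N.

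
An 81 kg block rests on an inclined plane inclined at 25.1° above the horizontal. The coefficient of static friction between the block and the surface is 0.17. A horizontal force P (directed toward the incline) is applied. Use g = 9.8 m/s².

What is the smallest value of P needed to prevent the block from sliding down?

The block tends to slide down (tan θ > μ_s), so at the point of impending slip friction acts up-slope at its limit: f = μ_s N.
Perpendicular to the incline: N = m g cos θ + P sin θ.
Along the incline: P cos θ + μ_s N = m g sin θ, i.e. P cos θ + μ_s (m g cos θ + P sin θ) = m g sin θ.
Solving, P (cos θ + μ_s sin θ) = m g (sin θ − μ_s cos θ), so P = 794×0.2703/0.9777 = 219 N.

P_min ≈ 219 N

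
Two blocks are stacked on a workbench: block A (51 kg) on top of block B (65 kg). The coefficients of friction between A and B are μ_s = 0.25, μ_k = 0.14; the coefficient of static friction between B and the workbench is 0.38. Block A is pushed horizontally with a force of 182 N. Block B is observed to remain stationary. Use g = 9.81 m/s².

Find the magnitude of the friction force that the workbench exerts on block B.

f ≈ 70 N

The normal force B exerts on A is simply A's weight, N₁ = 500.3 N.
So the A–B interface can sustain at most μ_s N₁ = 125.1 N of static friction.
Since P = 182 N > 125.1 N, A slides on B; the A–B friction is kinetic: f₁ = μ_k N₁ = 0.14×500.3 = 70 N.
B experiences an equal 70 N forward from A (third law). B is in equilibrium, so the floor supplies f₂ = 70 N of static friction (limit μ_s(m_A+m_B)g = 432.4 N, not exceeded).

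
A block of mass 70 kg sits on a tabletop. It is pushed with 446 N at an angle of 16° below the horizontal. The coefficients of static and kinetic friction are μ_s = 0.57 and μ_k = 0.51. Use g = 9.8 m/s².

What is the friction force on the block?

Vertical equilibrium gives N = m g + P sin α = 808.9 N.
The horizontal driving force is P cos α = 428.7 N, so equilibrium needs friction f = 428.7 N.
μ_s N = 0.57 × 808.9 = 461.1 N.
428.7 ≤ 461.1 N → static; friction equals the required 429 N.

f ≈ 429 N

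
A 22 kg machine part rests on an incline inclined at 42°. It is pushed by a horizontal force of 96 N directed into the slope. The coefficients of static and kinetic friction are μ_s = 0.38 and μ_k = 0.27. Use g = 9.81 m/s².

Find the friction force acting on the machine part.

f ≈ 73.1 N (up the incline)

The horizontal push has a component P sin θ into the surface, so N = m g cos θ + P sin θ = 160.4 + 64.24 = 224.6 N.
Parallel to the incline: P cos θ − m g sin θ = 71.34 − 144.4 = -73.07 N; the friction needed to balance this is 73.07 N acting up the slope.
Maximum static friction: μ_s N = 0.38 × 224.6 = 85.36 N.
|f_req| = 73.07 ≤ 85.36 N → the machine part is in equilibrium; friction equals the required value.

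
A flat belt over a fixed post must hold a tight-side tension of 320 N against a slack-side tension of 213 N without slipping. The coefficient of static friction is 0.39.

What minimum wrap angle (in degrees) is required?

T₂/T₁ = e^{μβ} → β = ln(T₂/T₁)/μ.
β = ln(320/213)/0.39 = 0.407/0.39 = 1.044 rad.
In degrees: β = 1.044 × 180/π = 59.8°.

β_min ≈ 59.8°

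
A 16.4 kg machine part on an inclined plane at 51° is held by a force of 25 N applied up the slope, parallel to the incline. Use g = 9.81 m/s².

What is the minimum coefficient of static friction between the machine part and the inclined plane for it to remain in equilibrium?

μ_s,min ≈ 0.988

N = m g cos θ = 101.2 N.
Friction must make up the shortfall along the incline: f = m g sin θ − P = 125 − 25 = 100 N.
At the threshold f = μ_s N, so μ_s,min = 100/101.2 = 0.988.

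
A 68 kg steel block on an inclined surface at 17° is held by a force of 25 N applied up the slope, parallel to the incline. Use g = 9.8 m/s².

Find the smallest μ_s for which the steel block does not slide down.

μ_s,min ≈ 0.267

N = m g cos θ = 637.3 N.
Friction must make up the shortfall along the incline: f = m g sin θ − P = 194.8 − 25 = 169.8 N.
At the threshold f = μ_s N, so μ_s,min = 169.8/637.3 = 0.267.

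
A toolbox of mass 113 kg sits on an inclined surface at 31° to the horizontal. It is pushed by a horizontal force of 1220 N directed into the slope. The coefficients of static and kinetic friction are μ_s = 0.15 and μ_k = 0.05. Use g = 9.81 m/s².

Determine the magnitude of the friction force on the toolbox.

f ≈ 78.9 N (down the incline)

The horizontal push has a component P sin θ into the surface, so N = m g cos θ + P sin θ = 950.2 + 628.3 = 1579 N.
Along the incline, the net driving force (taking up-slope positive) is P cos θ − m g sin θ = 1046 − 570.9 = 474.8 N, so equilibrium requires friction f = -474.8 N (down-slope).
The limit of static friction is μ_s N = 236.8 N.
The required 474.8 N exceeds the static limit, so the toolbox slides up-slope and f = μ_k N = 0.05×1579 = 78.9 N.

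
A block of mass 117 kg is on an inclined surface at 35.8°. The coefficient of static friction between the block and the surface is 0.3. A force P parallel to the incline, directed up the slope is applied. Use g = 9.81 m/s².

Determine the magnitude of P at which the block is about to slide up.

At impending motion up the slope, friction acts down-slope at its limit: f = μ_s N.
P is parallel to the surface, so N = m g cos θ = 931 N.
Along the incline: P = m g sin θ + μ_s N = 671 + 0.3×931 = 951 N.

P ≈ 951 N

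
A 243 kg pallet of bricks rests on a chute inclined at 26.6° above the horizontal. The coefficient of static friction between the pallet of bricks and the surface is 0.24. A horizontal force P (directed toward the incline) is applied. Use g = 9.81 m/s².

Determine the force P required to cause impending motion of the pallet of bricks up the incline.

At impending motion up the slope, friction acts down-slope at its limit: f = μ_s N.
Perpendicular to the incline: N = m g cos θ + P sin θ.
Along the incline: P cos θ = m g sin θ + μ_s N = m g sin θ + μ_s (m g cos θ + P sin θ).
Solving, P (cos θ − μ_s sin θ) = m g (sin θ + μ_s cos θ), so P = 243×9.81×(sin 26.6° + 0.24 cos 26.6°)/(cos 26.6° − 0.24 sin 26.6°) = 2380×0.6624/0.7867 = 2010 N.

P ≈ 2010 N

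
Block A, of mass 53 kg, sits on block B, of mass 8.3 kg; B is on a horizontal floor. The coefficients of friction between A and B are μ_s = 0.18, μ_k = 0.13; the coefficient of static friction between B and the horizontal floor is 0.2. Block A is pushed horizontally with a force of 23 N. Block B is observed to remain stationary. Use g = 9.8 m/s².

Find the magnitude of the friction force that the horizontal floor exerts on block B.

f ≈ 23 N

The normal force B exerts on A is simply A's weight, N₁ = 519.4 N.
So the A–B interface can sustain at most μ_s N₁ = 93.49 N of static friction.
P = 23 N is within that limit, so A and B move together (both at rest); the A–B friction is simply f₁ = P = 23 N.
By Newton's third law B feels 23 N forward from A. With B stationary, the floor's static friction on B balances it: f₂ = 23 N (well within μ_s(m_A+m_B)g = 120.1 N).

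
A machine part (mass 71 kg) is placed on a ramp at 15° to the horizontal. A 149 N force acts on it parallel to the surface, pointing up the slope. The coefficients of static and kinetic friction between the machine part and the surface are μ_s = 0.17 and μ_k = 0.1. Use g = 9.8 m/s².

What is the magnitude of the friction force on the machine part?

f ≈ 31.1 N (up the incline)

Normal force: N = m g cos θ = 71 × 9.8 × cos 15° = 672.1 N.
Parallel to the incline, ΣF = 0 gives f = m g sin θ − P = 180.1 − 149 = 31.09 N (up-slope positive).
Static friction can supply at most μ_s N = 114.3 N.
Since |31.09| ≤ 114.3 N, no slip — friction simply equals what equilibrium demands.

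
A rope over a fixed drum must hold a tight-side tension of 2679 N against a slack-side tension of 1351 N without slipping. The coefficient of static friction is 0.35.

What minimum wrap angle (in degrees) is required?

T₂/T₁ = e^{μβ} → β = ln(T₂/T₁)/μ.
β = ln(2679/1351)/0.35 = 0.6846/0.35 = 1.956 rad.
In degrees: β = 1.956 × 180/π = 112°.

β_min ≈ 112°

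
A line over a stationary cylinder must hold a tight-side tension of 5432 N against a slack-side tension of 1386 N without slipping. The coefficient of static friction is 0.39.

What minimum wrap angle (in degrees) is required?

T₂/T₁ = e^{μβ} → β = ln(T₂/T₁)/μ.
β = ln(5432/1386)/0.39 = 1.366/0.39 = 3.502 rad.
In degrees: β = 3.502 × 180/π = 201°.

β_min ≈ 201°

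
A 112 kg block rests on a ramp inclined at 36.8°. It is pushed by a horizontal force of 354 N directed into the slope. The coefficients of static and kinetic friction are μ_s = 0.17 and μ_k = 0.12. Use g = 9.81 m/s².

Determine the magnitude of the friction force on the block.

f ≈ 131 N (up the incline)

Normal direction: N = m g cos θ + P sin θ = 1092 N.
Parallel to the incline: P cos θ − m g sin θ = 283.5 − 658.2 = -374.7 N; the friction needed to balance this is 374.7 N acting up the slope.
Maximum static friction: μ_s N = 0.17 × 1092 = 185.6 N.
The required 374.7 N exceeds the static limit, so the block slides down-slope and f = μ_k N = 0.12×1092 = 131 N.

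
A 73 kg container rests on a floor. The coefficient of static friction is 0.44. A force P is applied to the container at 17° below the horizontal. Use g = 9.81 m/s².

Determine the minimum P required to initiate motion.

P ≈ 381 N

N = m g + P sin α (the push presses the container into the floor).
At impending slip, P cos α = μ_s N = μ_s (m g + P sin α).
Solving: P (cos α − μ_s sin α) = μ_s m g → P = 0.44×716/(cos 17° − 0.44 sin 17°) = 315/0.8277 = 381 N.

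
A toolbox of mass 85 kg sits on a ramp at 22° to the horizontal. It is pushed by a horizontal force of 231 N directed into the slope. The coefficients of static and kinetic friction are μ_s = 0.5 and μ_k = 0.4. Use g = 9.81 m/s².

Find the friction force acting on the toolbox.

The horizontal push has a component P sin θ into the surface, so N = m g cos θ + P sin θ = 773.1 + 86.53 = 859.7 N.
Along the incline, the net driving force (taking up-slope positive) is P cos θ − m g sin θ = 214.2 − 312.4 = -98.19 N, so equilibrium requires friction f = 98.19 N (up-slope).
The limit of static friction is μ_s N = 429.8 N.
|f_req| = 98.19 ≤ 429.8 N → the toolbox is in equilibrium; friction equals the required value.

f ≈ 98.2 N (up the incline)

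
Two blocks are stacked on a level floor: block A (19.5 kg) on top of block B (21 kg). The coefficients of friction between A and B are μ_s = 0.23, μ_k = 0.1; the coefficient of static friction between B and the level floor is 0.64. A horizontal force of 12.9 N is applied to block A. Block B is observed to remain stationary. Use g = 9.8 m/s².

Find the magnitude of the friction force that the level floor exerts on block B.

Between the blocks, N₁ = m_A g = 191.1 N.
Maximum static friction on A from B: μ_s N₁ = 0.23×191.1 = 43.95 N.
Since P = 12.9 N ≤ 43.95 N, A does not slip on B; friction on A equals P = 12.9 N.
By Newton's third law B feels 12.9 N forward from A. With B stationary, the floor's static friction on B balances it: f₂ = 12.9 N (well within μ_s(m_A+m_B)g = 254 N).

f ≈ 12.9 N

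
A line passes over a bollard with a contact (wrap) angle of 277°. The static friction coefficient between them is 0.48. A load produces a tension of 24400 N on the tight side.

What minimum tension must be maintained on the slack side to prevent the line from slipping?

Capstan equation at impending slip: T_tight/T_slack = e^{μβ}.
β = 277° = 4.835 rad; e^{μβ} = e^{0.48×4.835} = 10.18.
T_slack = T_tight / e^{μβ} = 24400 / 10.18 = 2400 N.

T_min ≈ 2400 N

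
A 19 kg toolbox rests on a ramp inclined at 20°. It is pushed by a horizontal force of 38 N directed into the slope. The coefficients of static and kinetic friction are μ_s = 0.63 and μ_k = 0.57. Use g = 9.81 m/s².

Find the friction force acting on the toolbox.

The horizontal push has a component P sin θ into the surface, so N = m g cos θ + P sin θ = 175.1 + 13 = 188.1 N.
Along the incline, the net driving force (taking up-slope positive) is P cos θ − m g sin θ = 35.71 − 63.75 = -28.04 N, so equilibrium requires friction f = 28.04 N (up-slope).
The limit of static friction is μ_s N = 118.5 N.
Since 28.04 N is within the 118.5 N limit, the toolbox stays put and friction is exactly 28 N.

f ≈ 28 N (up the incline)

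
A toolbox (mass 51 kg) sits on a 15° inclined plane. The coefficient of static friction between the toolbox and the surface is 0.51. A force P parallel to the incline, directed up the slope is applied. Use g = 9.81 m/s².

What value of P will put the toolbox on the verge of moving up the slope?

At impending motion up the slope, friction acts down-slope at its limit: f = μ_s N.
P is parallel to the surface, so N = m g cos θ = 483 N.
Along the incline: P = m g sin θ + μ_s N = 129 + 0.51×483 = 376 N.

P ≈ 376 N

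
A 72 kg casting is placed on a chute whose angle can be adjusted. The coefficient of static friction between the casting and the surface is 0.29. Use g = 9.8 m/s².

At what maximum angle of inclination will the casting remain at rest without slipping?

At the slip threshold, m g sin θ = μ_s · m g cos θ, so tan θ = μ_s.
θ_max = arctan(0.29) = 16.2°.

θ_max ≈ 16.2°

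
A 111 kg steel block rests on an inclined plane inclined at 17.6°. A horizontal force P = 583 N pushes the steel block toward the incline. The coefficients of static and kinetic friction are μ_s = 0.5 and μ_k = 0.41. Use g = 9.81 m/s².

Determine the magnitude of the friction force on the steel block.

The horizontal push has a component P sin θ into the surface, so N = m g cos θ + P sin θ = 1038 + 176.3 = 1214 N.
Parallel to the incline: P cos θ − m g sin θ = 555.7 − 329.3 = 226.5 N; the friction needed to balance this is 226.5 N acting down the slope.
The limit of static friction is μ_s N = 607.1 N.
|f_req| = 226.5 ≤ 607.1 N → the steel block is in equilibrium; friction equals the required value.

f ≈ 226 N (down the incline)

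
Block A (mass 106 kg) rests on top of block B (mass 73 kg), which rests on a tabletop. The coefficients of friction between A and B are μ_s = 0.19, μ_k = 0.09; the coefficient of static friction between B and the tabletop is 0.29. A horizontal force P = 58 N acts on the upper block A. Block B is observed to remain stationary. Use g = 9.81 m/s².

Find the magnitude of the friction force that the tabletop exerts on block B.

f ≈ 58 N

Normal force at the A–B interface: N₁ = m_A g = 1040 N.
Maximum static friction on A from B: μ_s N₁ = 0.19×1040 = 197.6 N.
Since P = 58 N ≤ 197.6 N, A does not slip on B; friction on A equals P = 58 N.
By Newton's third law B feels 58 N forward from A. With B stationary, the floor's static friction on B balances it: f₂ = 58 N (well within μ_s(m_A+m_B)g = 509.2 N).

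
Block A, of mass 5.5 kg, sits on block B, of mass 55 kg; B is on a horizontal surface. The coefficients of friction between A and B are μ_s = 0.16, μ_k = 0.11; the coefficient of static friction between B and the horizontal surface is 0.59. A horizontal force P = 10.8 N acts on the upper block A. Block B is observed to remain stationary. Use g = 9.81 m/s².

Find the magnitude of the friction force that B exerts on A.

Between the blocks, N₁ = m_A g = 53.96 N.
So the A–B interface can sustain at most μ_s N₁ = 8.633 N of static friction.
P = 10.8 N exceeds that limit, so A slips over B and the interface friction becomes kinetic: f₁ = μ_k N₁ = 0.11×53.96 = 5.94 N.
B experiences an equal 5.94 N forward from A (third law). B is in equilibrium, so the floor supplies f₂ = 5.94 N of static friction (limit μ_s(m_A+m_B)g = 350.2 N, not exceeded).

f ≈ 5.94 N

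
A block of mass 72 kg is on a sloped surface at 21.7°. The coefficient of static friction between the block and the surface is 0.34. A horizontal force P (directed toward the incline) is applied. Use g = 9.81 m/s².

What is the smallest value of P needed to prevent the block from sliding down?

The block tends to slide down (tan θ > μ_s), so at the point of impending slip friction acts up-slope at its limit: f = μ_s N.
Perpendicular to the incline: N = m g cos θ + P sin θ.
Along the incline: P cos θ + μ_s N = m g sin θ, i.e. P cos θ + μ_s (m g cos θ + P sin θ) = m g sin θ.
Solving, P (cos θ + μ_s sin θ) = m g (sin θ − μ_s cos θ), so P = 706×0.05384/1.055 = 36.1 N.

P_min ≈ 36.1 N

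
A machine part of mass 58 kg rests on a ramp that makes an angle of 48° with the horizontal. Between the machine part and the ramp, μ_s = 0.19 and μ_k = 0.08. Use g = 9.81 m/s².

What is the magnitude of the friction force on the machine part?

Perpendicular to the surface, N = m g cos θ = 58·9.81·cos 48° = 380.7 N.
Along the slope the weight component is m g sin θ = 422.8 N; friction must supply exactly this, acting up-slope.
Maximum static friction available: μ_s N = 0.19 × 380.7 = 72.34 N.
Since |422.8| > 72.34 N, static friction cannot hold it; the machine part slides down the incline and kinetic friction applies: f = μ_k N = 0.08 × 380.7 = 30.5 N.

f ≈ 30.5 N (up the incline)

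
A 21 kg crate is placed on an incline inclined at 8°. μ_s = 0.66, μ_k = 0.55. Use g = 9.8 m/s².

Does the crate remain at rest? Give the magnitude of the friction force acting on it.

f ≈ 28.6 N

N = m g cos θ = 204 N.
Down-slope weight component: m g sin θ = 28.6 N.
μ_s N = 135 N.
28.6 ≤ 135 N, so it stays put; friction = 28.6 N.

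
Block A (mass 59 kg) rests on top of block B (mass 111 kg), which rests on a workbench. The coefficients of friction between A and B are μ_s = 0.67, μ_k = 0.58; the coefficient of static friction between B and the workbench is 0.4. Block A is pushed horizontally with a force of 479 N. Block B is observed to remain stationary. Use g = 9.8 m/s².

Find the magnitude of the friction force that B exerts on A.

f ≈ 335 N

Normal force at the A–B interface: N₁ = m_A g = 578.2 N.
Maximum static friction on A from B: μ_s N₁ = 0.67×578.2 = 387.4 N.
P = 479 N exceeds that limit, so A slips over B and the interface friction becomes kinetic: f₁ = μ_k N₁ = 0.58×578.2 = 335 N.
B experiences an equal 335 N forward from A (third law). B is in equilibrium, so the floor supplies f₂ = 335 N of static friction (limit μ_s(m_A+m_B)g = 666.4 N, not exceeded).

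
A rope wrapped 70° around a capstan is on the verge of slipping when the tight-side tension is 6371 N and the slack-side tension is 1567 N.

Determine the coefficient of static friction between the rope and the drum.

μ ≈ 1.15

T₂/T₁ = e^{μβ} → μ = ln(T₂/T₁)/β.
β = 70° = 1.222 rad.
μ = ln(6371/1567)/1.222 = ln(4.066)/1.222 = 1.15.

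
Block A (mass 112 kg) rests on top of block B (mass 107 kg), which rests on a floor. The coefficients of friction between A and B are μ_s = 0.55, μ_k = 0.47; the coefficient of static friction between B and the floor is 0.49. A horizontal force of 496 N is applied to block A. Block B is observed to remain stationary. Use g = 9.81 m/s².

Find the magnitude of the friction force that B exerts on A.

f ≈ 496 N

The normal force B exerts on A is simply A's weight, N₁ = 1099 N.
Maximum static friction on A from B: μ_s N₁ = 0.55×1099 = 604.3 N.
P = 496 N is within that limit, so A and B move together (both at rest); the A–B friction is simply f₁ = P = 496 N.
B experiences an equal 496 N forward from A (third law). B is in equilibrium, so the floor supplies f₂ = 496 N of static friction (limit μ_s(m_A+m_B)g = 1053 N, not exceeded).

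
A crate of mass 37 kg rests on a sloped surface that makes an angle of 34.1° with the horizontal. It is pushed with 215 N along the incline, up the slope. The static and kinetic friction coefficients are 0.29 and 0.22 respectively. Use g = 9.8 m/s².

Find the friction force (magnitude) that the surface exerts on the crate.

f ≈ 11.7 N (down the incline)

Normal force: N = m g cos θ = 37 × 9.8 × cos 34.1° = 300.3 N.
Parallel to the incline, ΣF = 0 gives f = m g sin θ − P = 203.3 − 215 = -11.71 N (up-slope positive).
Static friction can supply at most μ_s N = 87.07 N.
Since |-11.71| ≤ 87.07 N, no slip — friction simply equals what equilibrium demands.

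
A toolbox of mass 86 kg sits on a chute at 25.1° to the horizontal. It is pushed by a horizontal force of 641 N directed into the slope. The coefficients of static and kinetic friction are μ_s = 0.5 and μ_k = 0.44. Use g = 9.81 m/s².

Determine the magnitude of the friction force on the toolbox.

Normal direction: N = m g cos θ + P sin θ = 1036 N.
Parallel to the incline: P cos θ − m g sin θ = 580.5 − 357.9 = 222.6 N; the friction needed to balance this is 222.6 N acting down the slope.
Maximum static friction: μ_s N = 0.5 × 1036 = 518 N.
Since 222.6 N is within the 518 N limit, the toolbox stays put and friction is exactly 223 N.

f ≈ 223 N (down the incline)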